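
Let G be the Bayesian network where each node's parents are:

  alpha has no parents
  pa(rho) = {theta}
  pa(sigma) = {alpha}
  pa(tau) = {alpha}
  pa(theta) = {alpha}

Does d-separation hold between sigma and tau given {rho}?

There is one path between sigma and tau:
Path 1: sigma ← alpha → tau
  alpha is a fork and alpha is not conditioned on — no node blocks this path, so it is active.
Because an active path exists, sigma and tau are not d-separated.

No — sigma and tau are not d-separated given {rho}.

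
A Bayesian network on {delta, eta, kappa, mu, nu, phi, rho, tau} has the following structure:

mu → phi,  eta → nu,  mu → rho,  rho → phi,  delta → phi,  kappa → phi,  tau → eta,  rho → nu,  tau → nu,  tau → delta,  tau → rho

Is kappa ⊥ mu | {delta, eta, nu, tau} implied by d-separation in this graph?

Yes — kappa and mu are d-separated given {delta, eta, nu, tau}.

Enumerating the 5 paths from kappa to mu and testing each for blocking by {delta, eta, nu, tau}:
  1. kappa → phi ← mu — phi:collider[blocks] ⇒ blocked
  2. kappa → phi ← rho ← mu — phi:collider[blocks]; rho:chain[open] ⇒ blocked
  3. kappa → phi ← delta ← tau → eta → nu ← rho ← mu — phi:collider[blocks]; delta:chain[blocks]; tau:fork[blocks]; eta:chain[blocks]; nu:collider[open]; rho:chain[open] ⇒ blocked
  4. kappa → phi ← delta ← tau → rho ← mu — phi:collider[blocks]; delta:chain[blocks]; tau:fork[blocks]; rho:collider[open] ⇒ blocked
  5. kappa → phi ← delta ← tau → nu ← rho ← mu — phi:collider[blocks]; delta:chain[blocks]; tau:fork[blocks]; nu:collider[open]; rho:chain[open] ⇒ blocked
All paths are blocked; kappa ⊥ mu | {delta, eta, nu, tau} holds.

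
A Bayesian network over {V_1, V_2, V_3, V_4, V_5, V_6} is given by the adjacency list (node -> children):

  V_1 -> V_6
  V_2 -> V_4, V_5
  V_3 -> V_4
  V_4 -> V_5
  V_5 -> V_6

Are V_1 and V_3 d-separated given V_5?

We examine all 2 paths between V_1 and V_3:
  1. V_1 → V_6 ← V_5 ← V_4 ← V_3 — V_6:collider[blocks]; V_5:chain[blocks]; V_4:chain[open] ⇒ blocked
  2. V_1 → V_6 ← V_5 ← V_2 → V_4 ← V_3 — V_6:collider[blocks]; V_5:chain[blocks]; V_2:fork[open]; V_4:collider[open] ⇒ blocked
Every path is blocked, so V_1 and V_3 are d-separated given {V_5}.

Yes — V_1 and V_3 are d-separated given {V_5}.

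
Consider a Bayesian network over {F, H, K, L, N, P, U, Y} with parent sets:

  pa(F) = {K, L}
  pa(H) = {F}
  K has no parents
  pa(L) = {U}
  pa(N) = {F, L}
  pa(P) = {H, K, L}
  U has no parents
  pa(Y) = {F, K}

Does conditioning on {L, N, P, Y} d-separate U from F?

There are 5 undirected paths between U and F; checking each against the conditioning set {L, N, P, Y}:
Path 1: U → L → P ← H ← F
  L is a chain here and L is conditioned on, so the path is blocked at L.
Path 2: U → L → P ← K → Y ← F
  L is a chain here and L is conditioned on, so the path is blocked at L.
Path 3: U → L → P ← K → F
  L is a chain here and L is conditioned on, so the path is blocked at L.
Path 4: U → L → N ← F
  L is a chain here and L is conditioned on, so the path is blocked at L.
Path 5: U → L → F
  L is a chain here and L is conditioned on, so the path is blocked at L.
Since every path is blocked, d-separation holds.

Yes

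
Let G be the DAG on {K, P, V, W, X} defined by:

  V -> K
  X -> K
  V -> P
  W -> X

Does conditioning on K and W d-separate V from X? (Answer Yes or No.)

No

Only one path connects V and X:
Path 1: V → K ← X
  K is a collider and K is conditioned on, which opens it — no node blocks this path, so it is active.
Because an active path exists, V and X are not d-separated.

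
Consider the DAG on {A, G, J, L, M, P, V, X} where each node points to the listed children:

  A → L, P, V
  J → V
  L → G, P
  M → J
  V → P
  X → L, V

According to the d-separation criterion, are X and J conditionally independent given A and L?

Enumerating the 5 paths from X to J and testing each for blocking by {A, L}:
Path 1: X → V ← J
  V is a collider here and neither V nor any of its descendants is conditioned on, so the collider stays closed — the path is blocked at V.
Path 2: X → L ← A → V ← J
  A is a fork here and A is conditioned on, so the path is blocked at A.
Path 3: X → L ← A → P ← V ← J
  A is a fork here and A is conditioned on, so the path is blocked at A.
Path 4: X → L → P ← V ← J
  L is a chain here and L is conditioned on, so the path is blocked at L.
Path 5: X → L → P ← A → V ← J
  L is a chain here and L is conditioned on, so the path is blocked at L.
Since every path is blocked, d-separation holds.

Yes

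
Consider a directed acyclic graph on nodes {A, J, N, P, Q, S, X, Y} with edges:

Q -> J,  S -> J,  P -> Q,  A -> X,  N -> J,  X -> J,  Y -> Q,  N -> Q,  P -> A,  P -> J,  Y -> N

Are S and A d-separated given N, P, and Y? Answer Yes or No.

There are 5 undirected paths between S and A; checking each against the conditioning set {N, P, Y}:
Path 1: S → J ← X ← A
  J is a collider here and neither J nor any of its descendants is conditioned on, so the collider stays closed — the path is blocked at J.
Path 2: S → J ← P → A
  J is a collider here and neither J nor any of its descendants is conditioned on, so the collider stays closed — the path is blocked at J.
Path 3: S → J ← Q ← P → A
  J is a collider here and neither J nor any of its descendants is conditioned on, so the collider stays closed — the path is blocked at J.
Path 4: S → J ← N ← Y → Q ← P → A
  J is a collider here and neither J nor any of its descendants is conditioned on, so the collider stays closed — the path is blocked at J.
Path 5: S → J ← N → Q ← P → A
  J is a collider here and neither J nor any of its descendants is conditioned on, so the collider stays closed — the path is blocked at J.
Since every path is blocked, d-separation holds.

Yes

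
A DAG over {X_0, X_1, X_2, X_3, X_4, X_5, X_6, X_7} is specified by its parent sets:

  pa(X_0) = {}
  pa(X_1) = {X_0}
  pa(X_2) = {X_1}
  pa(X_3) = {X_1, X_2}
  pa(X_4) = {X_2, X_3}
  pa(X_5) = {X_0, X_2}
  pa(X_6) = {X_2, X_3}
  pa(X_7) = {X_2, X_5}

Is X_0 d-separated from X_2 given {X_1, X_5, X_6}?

No

We examine all 6 paths between X_0 and X_2:
  1. X_0 → X_5 → X_7 ← X_2 — X_5:chain[blocks]; X_7:collider[blocks] ⇒ blocked
  2. X_0 → X_5 ← X_2 — X_5:collider[open] ⇒ active
  3. X_0 → X_1 → X_3 → X_4 ← X_2 — X_1:chain[blocks]; X_3:chain[open]; X_4:collider[blocks] ⇒ blocked
  4. X_0 → X_1 → X_3 → X_6 ← X_2 — X_1:chain[blocks]; X_3:chain[open]; X_6:collider[open] ⇒ blocked
  5. X_0 → X_1 → X_3 ← X_2 — X_1:chain[blocks]; X_3:collider[open] ⇒ blocked
  6. X_0 → X_1 → X_2 — X_1:chain[blocks] ⇒ blocked
Since the path X_0 → X_5 ← X_2 is active, X_0 and X_2 are not d-separated given {X_1, X_5, X_6}.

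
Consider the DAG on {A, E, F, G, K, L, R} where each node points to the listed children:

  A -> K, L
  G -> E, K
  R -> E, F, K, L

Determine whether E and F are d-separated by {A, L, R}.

Enumerating the 3 paths from E to F and testing each for blocking by {A, L, R}:
Path 1: E ← G → K ← A → L ← R → F
  K is a collider here and neither K nor any of its descendants is conditioned on, so the collider stays closed — the path is blocked at K.
Path 2: E ← G → K ← R → F
  K is a collider here and neither K nor any of its descendants is conditioned on, so the collider stays closed — the path is blocked at K.
Path 3: E ← R → F
  R is a fork here and R is conditioned on, so the path is blocked at R.
Since every path is blocked, d-separation holds.

Yes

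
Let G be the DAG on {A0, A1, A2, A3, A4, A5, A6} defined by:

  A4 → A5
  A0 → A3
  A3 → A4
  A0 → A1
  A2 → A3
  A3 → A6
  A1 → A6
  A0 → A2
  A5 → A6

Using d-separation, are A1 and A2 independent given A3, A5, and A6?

There are 6 undirected paths between A1 and A2; checking each against the conditioning set {A3, A5, A6}:
  1. A1 → A6 ← A3 ← A2 — A6:collider[open]; A3:chain[blocks] ⇒ blocked
  2. A1 → A6 ← A3 ← A0 → A2 — A6:collider[open]; A3:chain[blocks]; A0:fork[open] ⇒ blocked
  3. A1 → A6 ← A5 ← A4 ← A3 ← A2 — A6:collider[open]; A5:chain[blocks]; A4:chain[open]; A3:chain[blocks] ⇒ blocked
  4. A1 → A6 ← A5 ← A4 ← A3 ← A0 → A2 — A6:collider[open]; A5:chain[blocks]; A4:chain[open]; A3:chain[blocks]; A0:fork[open] ⇒ blocked
  5. A1 ← A0 → A3 ← A2 — A0:fork[open]; A3:collider[open] ⇒ active
  6. A1 ← A0 → A2 — A0:fork[open] ⇒ active
Since the path A1 ← A0 → A3 ← A2 is active, A1 and A2 are not d-separated given {A3, A5, A6}.

No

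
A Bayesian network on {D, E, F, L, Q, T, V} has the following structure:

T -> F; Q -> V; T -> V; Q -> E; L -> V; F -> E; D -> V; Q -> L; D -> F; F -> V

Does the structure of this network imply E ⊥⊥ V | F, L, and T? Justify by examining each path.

We examine all 5 paths between E and V:
Path 1: E ← Q → L → V
  L is a chain here and L is conditioned on, so the path is blocked at L.
Path 2: E ← Q → V
  Q is a fork and Q is not conditioned on — no node blocks this path, so it is active.
Path 3: E ← F ← T → V
  F is a chain here and F is conditioned on, so the path is blocked at F.
Path 4: E ← F ← D → V
  F is a chain here and F is conditioned on, so the path is blocked at F.
Path 5: E ← F → V
  F is a fork here and F is conditioned on, so the path is blocked at F.
At least one path is unblocked, so d-separation fails.

No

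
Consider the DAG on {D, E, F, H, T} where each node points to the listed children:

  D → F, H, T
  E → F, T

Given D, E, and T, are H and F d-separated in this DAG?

Yes — H and F are d-separated given {D, E, T}.

Enumerating the 2 paths from H to F and testing each for blocking by {D, E, T}:
  1. H ← D → F — D:fork[blocks] ⇒ blocked
  2. H ← D → T ← E → F — D:fork[blocks]; T:collider[open]; E:fork[blocks] ⇒ blocked
Every path is blocked, so H and F are d-separated given {D, E, T}.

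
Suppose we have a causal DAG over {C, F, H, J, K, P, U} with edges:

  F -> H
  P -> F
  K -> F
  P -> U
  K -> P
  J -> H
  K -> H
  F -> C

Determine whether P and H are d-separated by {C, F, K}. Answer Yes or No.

We examine all 4 paths between P and H:
  1. P ← K → H — K:fork[blocks] ⇒ blocked
  2. P ← K → F → H — K:fork[blocks]; F:chain[blocks] ⇒ blocked
  3. P → F → H — F:chain[blocks] ⇒ blocked
  4. P → F ← K → H — F:collider[open]; K:fork[blocks] ⇒ blocked
Every path is blocked, so P and H are d-separated given {C, F, K}.

Yes — P and H are d-separated given {C, F, K}.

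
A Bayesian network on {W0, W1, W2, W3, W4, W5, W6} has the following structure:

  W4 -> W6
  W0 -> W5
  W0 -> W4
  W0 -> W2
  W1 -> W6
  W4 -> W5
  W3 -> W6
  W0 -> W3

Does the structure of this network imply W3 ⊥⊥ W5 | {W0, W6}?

No — W3 and W5 are not d-separated given {W0, W6}.

There are 4 undirected paths between W3 and W5; checking each against the conditioning set {W0, W6}:
  1. W3 → W6 ← W4 → W5 — W6:collider[open]; W4:fork[open] ⇒ active
  2. W3 → W6 ← W4 ← W0 → W5 — W6:collider[open]; W4:chain[open]; W0:fork[blocks] ⇒ blocked
  3. W3 ← W0 → W5 — W0:fork[blocks] ⇒ blocked
  4. W3 ← W0 → W4 → W5 — W0:fork[blocks]; W4:chain[open] ⇒ blocked
Because an active path exists, W3 and W5 are not d-separated.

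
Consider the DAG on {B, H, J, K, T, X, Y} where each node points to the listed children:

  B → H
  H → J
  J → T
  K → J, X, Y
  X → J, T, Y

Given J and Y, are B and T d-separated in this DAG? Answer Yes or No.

No

We examine all 4 paths between B and T:
Path 1: B → H → J ← X → T
  H is a chain and H is not conditioned on; J is a collider and J is conditioned on, which opens it; X is a fork and X is not conditioned on — no node blocks this path, so it is active.
Path 2: B → H → J ← K → X → T
  H is a chain and H is not conditioned on; J is a collider and J is conditioned on, which opens it; K is a fork and K is not conditioned on; X is a chain and X is not conditioned on — no node blocks this path, so it is active.
Path 3: B → H → J ← K → Y ← X → T
  H is a chain and H is not conditioned on; J is a collider and J is conditioned on, which opens it; K is a fork and K is not conditioned on; Y is a collider and Y is conditioned on, which opens it; X is a fork and X is not conditioned on — no node blocks this path, so it is active.
Path 4: B → H → J → T
  J is a chain here and J is conditioned on, so the path is blocked at J.
Because an active path exists, B and T are not d-separated.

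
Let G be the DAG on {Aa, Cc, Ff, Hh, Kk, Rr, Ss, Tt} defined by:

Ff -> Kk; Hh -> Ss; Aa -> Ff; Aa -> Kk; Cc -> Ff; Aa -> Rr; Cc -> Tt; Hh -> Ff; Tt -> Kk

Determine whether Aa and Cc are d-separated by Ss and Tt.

Yes

Enumerating the 4 paths from Aa to Cc and testing each for blocking by {Ss, Tt}:
Path 1: Aa → Kk ← Tt ← Cc
  Kk is a collider here and neither Kk nor any of its descendants is conditioned on, so the collider stays closed — the path is blocked at Kk.
Path 2: Aa → Kk ← Ff ← Cc
  Kk is a collider here and neither Kk nor any of its descendants is conditioned on, so the collider stays closed — the path is blocked at Kk.
Path 3: Aa → Ff → Kk ← Tt ← Cc
  Kk is a collider here and neither Kk nor any of its descendants is conditioned on, so the collider stays closed — the path is blocked at Kk.
Path 4: Aa → Ff ← Cc
  Ff is a collider here and neither Ff nor any of its descendants is conditioned on, so the collider stays closed — the path is blocked at Ff.
Since every path is blocked, d-separation holds.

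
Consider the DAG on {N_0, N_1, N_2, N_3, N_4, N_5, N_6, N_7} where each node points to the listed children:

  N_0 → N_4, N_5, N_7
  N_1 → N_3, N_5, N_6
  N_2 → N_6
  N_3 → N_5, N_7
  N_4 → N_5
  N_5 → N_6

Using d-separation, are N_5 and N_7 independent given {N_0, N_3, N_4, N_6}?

Yes

We examine all 5 paths between N_5 and N_7:
Path 1: N_5 ← N_0 → N_7
  N_0 is a fork here and N_0 is conditioned on, so the path is blocked at N_0.
Path 2: N_5 ← N_4 ← N_0 → N_7
  N_4 is a chain here and N_4 is conditioned on, so the path is blocked at N_4.
Path 3: N_5 → N_6 ← N_1 → N_3 → N_7
  N_3 is a chain here and N_3 is conditioned on, so the path is blocked at N_3.
Path 4: N_5 ← N_3 → N_7
  N_3 is a fork here and N_3 is conditioned on, so the path is blocked at N_3.
Path 5: N_5 ← N_1 → N_3 → N_7
  N_3 is a chain here and N_3 is conditioned on, so the path is blocked at N_3.
All paths are blocked; N_5 ⊥ N_7 | {N_0, N_3, N_4, N_6} holds.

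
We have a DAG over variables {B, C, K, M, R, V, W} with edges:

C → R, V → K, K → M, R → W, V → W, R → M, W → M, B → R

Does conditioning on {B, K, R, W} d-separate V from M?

Yes — V and M are d-separated given {B, K, R, W}.

There are 3 undirected paths between V and M; checking each against the conditioning set {B, K, R, W}:
  1. V → K → M — K:chain[blocks] ⇒ blocked
  2. V → W ← R → M — W:collider[open]; R:fork[blocks] ⇒ blocked
  3. V → W → M — W:chain[blocks] ⇒ blocked
All paths are blocked; V ⊥ M | {B, K, R, W} holds.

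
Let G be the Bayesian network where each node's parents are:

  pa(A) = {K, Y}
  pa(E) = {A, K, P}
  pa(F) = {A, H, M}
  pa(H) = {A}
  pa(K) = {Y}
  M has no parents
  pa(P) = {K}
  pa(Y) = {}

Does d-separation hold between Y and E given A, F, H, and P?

No — Y and E are not d-separated given {A, F, H, P}.

6 paths connect Y and E; each must be blocked for d-separation to hold:
  1. Y → K → E — K:chain[open] ⇒ active
  2. Y → K → P → E — K:chain[open]; P:chain[blocks] ⇒ blocked
  3. Y → K → A → E — K:chain[open]; A:chain[blocks] ⇒ blocked
  4. Y → A → E — A:chain[blocks] ⇒ blocked
  5. Y → A ← K → E — A:collider[open]; K:fork[open] ⇒ active
  6. Y → A ← K → P → E — A:collider[open]; K:fork[open]; P:chain[blocks] ⇒ blocked
Because an active path exists, Y and E are not d-separated.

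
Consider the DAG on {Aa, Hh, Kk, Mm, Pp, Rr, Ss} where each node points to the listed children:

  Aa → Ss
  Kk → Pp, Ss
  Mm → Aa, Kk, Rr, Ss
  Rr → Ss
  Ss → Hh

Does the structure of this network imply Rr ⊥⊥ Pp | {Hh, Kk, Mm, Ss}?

Yes

We examine all 6 paths between Rr and Pp:
Path 1: Rr → Ss ← Kk → Pp
  Kk is a fork here and Kk is conditioned on, so the path is blocked at Kk.
Path 2: Rr → Ss ← Aa ← Mm → Kk → Pp
  Mm is a fork here and Mm is conditioned on, so the path is blocked at Mm.
Path 3: Rr → Ss ← Mm → Kk → Pp
  Mm is a fork here and Mm is conditioned on, so the path is blocked at Mm.
Path 4: Rr ← Mm → Kk → Pp
  Mm is a fork here and Mm is conditioned on, so the path is blocked at Mm.
Path 5: Rr ← Mm → Ss ← Kk → Pp
  Mm is a fork here and Mm is conditioned on, so the path is blocked at Mm.
Path 6: Rr ← Mm → Aa → Ss ← Kk → Pp
  Mm is a fork here and Mm is conditioned on, so the path is blocked at Mm.
Since every path is blocked, d-separation holds.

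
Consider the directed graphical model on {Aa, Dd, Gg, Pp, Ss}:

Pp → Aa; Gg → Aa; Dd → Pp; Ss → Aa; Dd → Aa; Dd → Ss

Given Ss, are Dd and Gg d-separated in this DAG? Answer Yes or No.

Yes

3 paths connect Dd and Gg; each must be blocked for d-separation to hold:
Path 1: Dd → Ss → Aa ← Gg
  Ss is a chain here and Ss is conditioned on, so the path is blocked at Ss.
Path 2: Dd → Aa ← Gg
  Aa is a collider here and neither Aa nor any of its descendants is conditioned on, so the collider stays closed — the path is blocked at Aa.
Path 3: Dd → Pp → Aa ← Gg
  Aa is a collider here and neither Aa nor any of its descendants is conditioned on, so the collider stays closed — the path is blocked at Aa.
Since every path is blocked, d-separation holds.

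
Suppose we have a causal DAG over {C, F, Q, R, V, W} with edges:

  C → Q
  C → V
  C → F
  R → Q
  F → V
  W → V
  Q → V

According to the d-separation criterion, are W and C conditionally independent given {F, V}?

There are 3 undirected paths between W and C; checking each against the conditioning set {F, V}:
Path 1: W → V ← Q ← C
  V is a collider and V is conditioned on, which opens it; Q is a chain and Q is not conditioned on — no node blocks this path, so it is active.
Path 2: W → V ← C
  V is a collider and V is conditioned on, which opens it — no node blocks this path, so it is active.
Path 3: W → V ← F ← C
  F is a chain here and F is conditioned on, so the path is blocked at F.
At least one path is unblocked, so d-separation fails.

No — W and C are not d-separated given {F, V}.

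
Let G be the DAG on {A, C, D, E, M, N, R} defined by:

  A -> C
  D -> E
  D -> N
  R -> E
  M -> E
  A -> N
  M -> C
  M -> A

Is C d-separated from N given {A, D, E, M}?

Yes

There are 4 undirected paths between C and N; checking each against the conditioning set {A, D, E, M}:
Path 1: C ← A ← M → E ← D → N
  A is a chain here and A is conditioned on, so the path is blocked at A.
Path 2: C ← A → N
  A is a fork here and A is conditioned on, so the path is blocked at A.
Path 3: C ← M → E ← D → N
  M is a fork here and M is conditioned on, so the path is blocked at M.
Path 4: C ← M → A → N
  M is a fork here and M is conditioned on, so the path is blocked at M.
Since every path is blocked, d-separation holds.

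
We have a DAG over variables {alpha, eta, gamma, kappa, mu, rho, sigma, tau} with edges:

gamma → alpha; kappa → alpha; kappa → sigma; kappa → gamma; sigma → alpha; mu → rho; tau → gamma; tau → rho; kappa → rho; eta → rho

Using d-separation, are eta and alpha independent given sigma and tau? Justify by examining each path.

Enumerating the 6 paths from eta to alpha and testing each for blocking by {sigma, tau}:
Path 1: eta → rho ← kappa → gamma → alpha
  rho is a collider here and neither rho nor any of its descendants is conditioned on, so the collider stays closed — the path is blocked at rho.
Path 2: eta → rho ← kappa → alpha
  rho is a collider here and neither rho nor any of its descendants is conditioned on, so the collider stays closed — the path is blocked at rho.
Path 3: eta → rho ← kappa → sigma → alpha
  rho is a collider here and neither rho nor any of its descendants is conditioned on, so the collider stays closed — the path is blocked at rho.
Path 4: eta → rho ← tau → gamma ← kappa → alpha
  rho is a collider here and neither rho nor any of its descendants is conditioned on, so the collider stays closed — the path is blocked at rho.
Path 5: eta → rho ← tau → gamma ← kappa → sigma → alpha
  rho is a collider here and neither rho nor any of its descendants is conditioned on, so the collider stays closed — the path is blocked at rho.
Path 6: eta → rho ← tau → gamma → alpha
  rho is a collider here and neither rho nor any of its descendants is conditioned on, so the collider stays closed — the path is blocked at rho.
Since every path is blocked, d-separation holds.

Yes — eta and alpha are d-separated given {sigma, tau}.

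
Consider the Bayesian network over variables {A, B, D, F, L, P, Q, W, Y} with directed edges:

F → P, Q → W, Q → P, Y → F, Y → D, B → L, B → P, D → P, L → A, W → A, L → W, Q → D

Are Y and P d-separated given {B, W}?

Enumerating the 5 paths from Y to P and testing each for blocking by {B, W}:
  1. Y → D → P — D:chain[open] ⇒ active
  2. Y → D ← Q → W ← L ← B → P — D:collider[blocks]; Q:fork[open]; W:collider[open]; L:chain[open]; B:fork[blocks] ⇒ blocked
  3. Y → D ← Q → W → A ← L ← B → P — D:collider[blocks]; Q:fork[open]; W:chain[blocks]; A:collider[blocks]; L:chain[open]; B:fork[blocks] ⇒ blocked
  4. Y → D ← Q → P — D:collider[blocks]; Q:fork[open] ⇒ blocked
  5. Y → F → P — F:chain[open] ⇒ active
Because an active path exists, Y and P are not d-separated.

No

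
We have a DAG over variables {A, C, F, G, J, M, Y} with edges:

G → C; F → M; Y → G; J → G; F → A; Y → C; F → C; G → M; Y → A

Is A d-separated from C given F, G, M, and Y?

Yes

There are 6 undirected paths between A and C; checking each against the conditioning set {F, G, M, Y}:
Path 1: A ← F → C
  F is a fork here and F is conditioned on, so the path is blocked at F.
Path 2: A ← F → M ← G ← Y → C
  F is a fork here and F is conditioned on, so the path is blocked at F.
Path 3: A ← F → M ← G → C
  F is a fork here and F is conditioned on, so the path is blocked at F.
Path 4: A ← Y → C
  Y is a fork here and Y is conditioned on, so the path is blocked at Y.
Path 5: A ← Y → G → C
  Y is a fork here and Y is conditioned on, so the path is blocked at Y.
Path 6: A ← Y → G → M ← F → C
  Y is a fork here and Y is conditioned on, so the path is blocked at Y.
Since every path is blocked, d-separation holds.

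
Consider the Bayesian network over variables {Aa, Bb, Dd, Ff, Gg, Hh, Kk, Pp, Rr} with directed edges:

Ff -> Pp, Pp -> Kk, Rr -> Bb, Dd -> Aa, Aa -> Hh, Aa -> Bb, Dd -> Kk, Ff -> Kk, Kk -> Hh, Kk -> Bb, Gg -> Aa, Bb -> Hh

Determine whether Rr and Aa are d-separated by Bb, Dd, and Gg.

No — Rr and Aa are not d-separated given {Bb, Dd, Gg}.

5 paths connect Rr and Aa; each must be blocked for d-separation to hold:
Path 1: Rr → Bb → Hh ← Aa
  Bb is a chain here and Bb is conditioned on, so the path is blocked at Bb.
Path 2: Rr → Bb → Hh ← Kk ← Dd → Aa
  Bb is a chain here and Bb is conditioned on, so the path is blocked at Bb.
Path 3: Rr → Bb ← Aa
  Bb is a collider and Bb is conditioned on, which opens it — no node blocks this path, so it is active.
Path 4: Rr → Bb ← Kk → Hh ← Aa
  Hh is a collider here and neither Hh nor any of its descendants is conditioned on, so the collider stays closed — the path is blocked at Hh.
Path 5: Rr → Bb ← Kk ← Dd → Aa
  Dd is a fork here and Dd is conditioned on, so the path is blocked at Dd.
Because an active path exists, Rr and Aa are not d-separated.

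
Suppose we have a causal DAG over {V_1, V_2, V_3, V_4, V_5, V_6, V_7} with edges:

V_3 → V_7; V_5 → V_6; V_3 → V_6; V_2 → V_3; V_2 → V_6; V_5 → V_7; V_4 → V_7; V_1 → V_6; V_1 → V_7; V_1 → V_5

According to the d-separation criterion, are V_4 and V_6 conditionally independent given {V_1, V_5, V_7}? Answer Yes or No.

No

6 paths connect V_4 and V_6; each must be blocked for d-separation to hold:
  1. V_4 → V_7 ← V_5 → V_6 — V_7:collider[open]; V_5:fork[blocks] ⇒ blocked
  2. V_4 → V_7 ← V_5 ← V_1 → V_6 — V_7:collider[open]; V_5:chain[blocks]; V_1:fork[blocks] ⇒ blocked
  3. V_4 → V_7 ← V_1 → V_5 → V_6 — V_7:collider[open]; V_1:fork[blocks]; V_5:chain[blocks] ⇒ blocked
  4. V_4 → V_7 ← V_1 → V_6 — V_7:collider[open]; V_1:fork[blocks] ⇒ blocked
  5. V_4 → V_7 ← V_3 ← V_2 → V_6 — V_7:collider[open]; V_3:chain[open]; V_2:fork[open] ⇒ active
  6. V_4 → V_7 ← V_3 → V_6 — V_7:collider[open]; V_3:fork[open] ⇒ active
At least one path is unblocked, so d-separation fails.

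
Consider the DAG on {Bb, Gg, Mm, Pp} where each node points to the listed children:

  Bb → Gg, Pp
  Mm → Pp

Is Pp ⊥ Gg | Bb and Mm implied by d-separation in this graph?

The only undirected path from Pp to Gg is:
  1. Pp ← Bb → Gg — Bb:fork[blocks] ⇒ blocked
All paths are blocked; Pp ⊥ Gg | {Bb, Mm} holds.

Yes — Pp and Gg are d-separated given {Bb, Mm}.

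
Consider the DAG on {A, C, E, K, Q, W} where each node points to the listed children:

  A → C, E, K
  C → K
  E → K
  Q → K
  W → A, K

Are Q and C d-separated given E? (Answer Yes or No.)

Yes — Q and C are d-separated given {E}.

We examine all 4 paths between Q and C:
Path 1: Q → K ← E ← A → C
  K is a collider here and neither K nor any of its descendants is conditioned on, so the collider stays closed — the path is blocked at K.
Path 2: Q → K ← A → C
  K is a collider here and neither K nor any of its descendants is conditioned on, so the collider stays closed — the path is blocked at K.
Path 3: Q → K ← C
  K is a collider here and neither K nor any of its descendants is conditioned on, so the collider stays closed — the path is blocked at K.
Path 4: Q → K ← W → A → C
  K is a collider here and neither K nor any of its descendants is conditioned on, so the collider stays closed — the path is blocked at K.
Since every path is blocked, d-separation holds.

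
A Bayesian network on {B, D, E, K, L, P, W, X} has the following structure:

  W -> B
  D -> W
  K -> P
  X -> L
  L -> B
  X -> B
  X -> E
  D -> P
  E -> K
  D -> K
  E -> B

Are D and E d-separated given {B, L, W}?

Yes

Enumerating the 5 paths from D to E and testing each for blocking by {B, L, W}:
  1. D → K ← E — K:collider[blocks] ⇒ blocked
  2. D → W → B ← L ← X → E — W:chain[blocks]; B:collider[open]; L:chain[blocks]; X:fork[open] ⇒ blocked
  3. D → W → B ← X → E — W:chain[blocks]; B:collider[open]; X:fork[open] ⇒ blocked
  4. D → W → B ← E — W:chain[blocks]; B:collider[open] ⇒ blocked
  5. D → P ← K ← E — P:collider[blocks]; K:chain[open] ⇒ blocked
Every path is blocked, so D and E are d-separated given {B, L, W}.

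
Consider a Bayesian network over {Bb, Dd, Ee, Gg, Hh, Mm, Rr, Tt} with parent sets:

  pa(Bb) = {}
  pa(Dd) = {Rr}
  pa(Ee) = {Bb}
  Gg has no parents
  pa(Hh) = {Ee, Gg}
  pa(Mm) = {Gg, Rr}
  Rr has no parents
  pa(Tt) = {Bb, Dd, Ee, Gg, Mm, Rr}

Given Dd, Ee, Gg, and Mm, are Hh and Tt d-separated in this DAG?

We examine all 6 paths between Hh and Tt:
  1. Hh ← Gg → Tt — Gg:fork[blocks] ⇒ blocked
  2. Hh ← Gg → Mm → Tt — Gg:fork[blocks]; Mm:chain[blocks] ⇒ blocked
  3. Hh ← Gg → Mm ← Rr → Tt — Gg:fork[blocks]; Mm:collider[open]; Rr:fork[open] ⇒ blocked
  4. Hh ← Gg → Mm ← Rr → Dd → Tt — Gg:fork[blocks]; Mm:collider[open]; Rr:fork[open]; Dd:chain[blocks] ⇒ blocked
  5. Hh ← Ee → Tt — Ee:fork[blocks] ⇒ blocked
  6. Hh ← Ee ← Bb → Tt — Ee:chain[blocks]; Bb:fork[open] ⇒ blocked
Every path is blocked, so Hh and Tt are d-separated given {Dd, Ee, Gg, Mm}.

Yes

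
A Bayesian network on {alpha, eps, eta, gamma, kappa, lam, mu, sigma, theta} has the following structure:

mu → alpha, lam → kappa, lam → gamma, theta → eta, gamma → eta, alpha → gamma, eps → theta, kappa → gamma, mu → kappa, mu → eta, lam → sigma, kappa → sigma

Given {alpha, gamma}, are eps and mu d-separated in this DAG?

Yes

5 paths connect eps and mu; each must be blocked for d-separation to hold:
  1. eps → theta → eta ← mu — theta:chain[open]; eta:collider[blocks] ⇒ blocked
  2. eps → theta → eta ← gamma ← alpha ← mu — theta:chain[open]; eta:collider[blocks]; gamma:chain[blocks]; alpha:chain[blocks] ⇒ blocked
  3. eps → theta → eta ← gamma ← kappa ← mu — theta:chain[open]; eta:collider[blocks]; gamma:chain[blocks]; kappa:chain[open] ⇒ blocked
  4. eps → theta → eta ← gamma ← lam → kappa ← mu — theta:chain[open]; eta:collider[blocks]; gamma:chain[blocks]; lam:fork[open]; kappa:collider[open] ⇒ blocked
  5. eps → theta → eta ← gamma ← lam → sigma ← kappa ← mu — theta:chain[open]; eta:collider[blocks]; gamma:chain[blocks]; lam:fork[open]; sigma:collider[blocks]; kappa:chain[open] ⇒ blocked
All paths are blocked; eps ⊥ mu | {alpha, gamma} holds.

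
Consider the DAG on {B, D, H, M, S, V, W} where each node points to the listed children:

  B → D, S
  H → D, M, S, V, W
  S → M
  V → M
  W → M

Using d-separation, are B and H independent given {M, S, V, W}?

No

There are 5 undirected paths between B and H; checking each against the conditioning set {M, S, V, W}:
Path 1: B → S ← H
  S is a collider and S is conditioned on, which opens it — no node blocks this path, so it is active.
Path 2: B → S → M ← H
  S is a chain here and S is conditioned on, so the path is blocked at S.
Path 3: B → S → M ← V ← H
  S is a chain here and S is conditioned on, so the path is blocked at S.
Path 4: B → S → M ← W ← H
  S is a chain here and S is conditioned on, so the path is blocked at S.
Path 5: B → D ← H
  D is a collider here and neither D nor any of its descendants is conditioned on, so the collider stays closed — the path is blocked at D.
Since the path B → S ← H is active, B and H are not d-separated given {M, S, V, W}.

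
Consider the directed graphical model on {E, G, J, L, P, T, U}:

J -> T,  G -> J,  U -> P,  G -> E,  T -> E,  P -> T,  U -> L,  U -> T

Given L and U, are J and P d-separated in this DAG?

Yes

We examine all 4 paths between J and P:
  1. J ← G → E ← T ← U → P — G:fork[open]; E:collider[blocks]; T:chain[open]; U:fork[blocks] ⇒ blocked
  2. J ← G → E ← T ← P — G:fork[open]; E:collider[blocks]; T:chain[open] ⇒ blocked
  3. J → T ← U → P — T:collider[blocks]; U:fork[blocks] ⇒ blocked
  4. J → T ← P — T:collider[blocks] ⇒ blocked
All paths are blocked; J ⊥ P | {L, U} holds.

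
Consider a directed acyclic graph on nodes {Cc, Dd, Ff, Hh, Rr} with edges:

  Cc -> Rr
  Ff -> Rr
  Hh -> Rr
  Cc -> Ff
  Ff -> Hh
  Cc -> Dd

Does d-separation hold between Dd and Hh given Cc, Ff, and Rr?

There are 4 undirected paths between Dd and Hh; checking each against the conditioning set {Cc, Ff, Rr}:
  1. Dd ← Cc → Rr ← Hh — Cc:fork[blocks]; Rr:collider[open] ⇒ blocked
  2. Dd ← Cc → Rr ← Ff → Hh — Cc:fork[blocks]; Rr:collider[open]; Ff:fork[blocks] ⇒ blocked
  3. Dd ← Cc → Ff → Hh — Cc:fork[blocks]; Ff:chain[blocks] ⇒ blocked
  4. Dd ← Cc → Ff → Rr ← Hh — Cc:fork[blocks]; Ff:chain[blocks]; Rr:collider[open] ⇒ blocked
All paths are blocked; Dd ⊥ Hh | {Cc, Ff, Rr} holds.

Yes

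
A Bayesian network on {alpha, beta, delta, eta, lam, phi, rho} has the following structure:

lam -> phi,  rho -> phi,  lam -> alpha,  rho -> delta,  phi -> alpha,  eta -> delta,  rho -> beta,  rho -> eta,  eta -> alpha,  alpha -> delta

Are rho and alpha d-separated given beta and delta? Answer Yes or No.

Enumerating the 6 paths from rho to alpha and testing each for blocking by {beta, delta}:
Path 1: rho → delta ← alpha
  delta is a collider and delta is conditioned on, which opens it — no node blocks this path, so it is active.
Path 2: rho → delta ← eta → alpha
  delta is a collider and delta is conditioned on, which opens it; eta is a fork and eta is not conditioned on — no node blocks this path, so it is active.
Path 3: rho → phi → alpha
  phi is a chain and phi is not conditioned on — no node blocks this path, so it is active.
Path 4: rho → phi ← lam → alpha
  phi is a collider and its descendant delta is conditioned on, which opens it; lam is a fork and lam is not conditioned on — no node blocks this path, so it is active.
Path 5: rho → eta → delta ← alpha
  eta is a chain and eta is not conditioned on; delta is a collider and delta is conditioned on, which opens it — no node blocks this path, so it is active.
Path 6: rho → eta → alpha
  eta is a chain and eta is not conditioned on — no node blocks this path, so it is active.
At least one path is unblocked, so d-separation fails.

No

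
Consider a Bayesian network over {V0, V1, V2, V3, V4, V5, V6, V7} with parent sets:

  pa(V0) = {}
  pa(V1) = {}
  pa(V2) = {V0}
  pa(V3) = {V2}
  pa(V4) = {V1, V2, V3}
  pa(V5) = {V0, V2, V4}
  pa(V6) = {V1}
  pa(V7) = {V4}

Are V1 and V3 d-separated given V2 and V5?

No — V1 and V3 are not d-separated given {V2, V5}.

4 paths connect V1 and V3; each must be blocked for d-separation to hold:
Path 1: V1 → V4 ← V3
  V4 is a collider and its descendant V5 is conditioned on, which opens it — no node blocks this path, so it is active.
Path 2: V1 → V4 → V5 ← V0 → V2 → V3
  V2 is a chain here and V2 is conditioned on, so the path is blocked at V2.
Path 3: V1 → V4 → V5 ← V2 → V3
  V2 is a fork here and V2 is conditioned on, so the path is blocked at V2.
Path 4: V1 → V4 ← V2 → V3
  V2 is a fork here and V2 is conditioned on, so the path is blocked at V2.
At least one path is unblocked, so d-separation fails.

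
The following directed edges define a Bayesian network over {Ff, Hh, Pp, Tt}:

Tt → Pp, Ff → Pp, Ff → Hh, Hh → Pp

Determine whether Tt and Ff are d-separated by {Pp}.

2 paths connect Tt and Ff; each must be blocked for d-separation to hold:
Path 1: Tt → Pp ← Ff
  Pp is a collider and Pp is conditioned on, which opens it — no node blocks this path, so it is active.
Path 2: Tt → Pp ← Hh ← Ff
  Pp is a collider and Pp is conditioned on, which opens it; Hh is a chain and Hh is not conditioned on — no node blocks this path, so it is active.
At least one path is unblocked, so d-separation fails.

No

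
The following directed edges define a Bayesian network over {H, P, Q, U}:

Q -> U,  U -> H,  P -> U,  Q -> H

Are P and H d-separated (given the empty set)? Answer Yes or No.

Enumerating the 2 paths from P to H and testing each for blocking by ∅:
Path 1: P → U → H
  U is a chain and U is not conditioned on — no node blocks this path, so it is active.
Path 2: P → U ← Q → H
  U is a collider here and neither U nor any of its descendants is conditioned on, so the collider stays closed — the path is blocked at U.
Because an active path exists, P and H are not d-separated.

No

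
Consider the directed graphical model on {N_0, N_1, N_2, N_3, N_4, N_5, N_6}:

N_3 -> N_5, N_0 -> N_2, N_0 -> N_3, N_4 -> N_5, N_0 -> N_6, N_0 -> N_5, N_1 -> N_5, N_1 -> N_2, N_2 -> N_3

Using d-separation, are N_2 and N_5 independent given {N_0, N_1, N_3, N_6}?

Yes

There are 5 undirected paths between N_2 and N_5; checking each against the conditioning set {N_0, N_1, N_3, N_6}:
  1. N_2 → N_3 → N_5 — N_3:chain[blocks] ⇒ blocked
  2. N_2 → N_3 ← N_0 → N_5 — N_3:collider[open]; N_0:fork[blocks] ⇒ blocked
  3. N_2 ← N_1 → N_5 — N_1:fork[blocks] ⇒ blocked
  4. N_2 ← N_0 → N_3 → N_5 — N_0:fork[blocks]; N_3:chain[blocks] ⇒ blocked
  5. N_2 ← N_0 → N_5 — N_0:fork[blocks] ⇒ blocked
Every path is blocked, so N_2 and N_5 are d-separated given {N_0, N_1, N_3, N_6}.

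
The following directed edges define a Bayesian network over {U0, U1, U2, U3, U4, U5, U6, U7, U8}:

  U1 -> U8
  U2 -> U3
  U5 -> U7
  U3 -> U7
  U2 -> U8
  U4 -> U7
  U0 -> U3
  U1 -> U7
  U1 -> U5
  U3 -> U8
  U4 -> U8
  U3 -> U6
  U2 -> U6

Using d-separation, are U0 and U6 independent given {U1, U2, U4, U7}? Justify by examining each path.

6 paths connect U0 and U6; each must be blocked for d-separation to hold:
  1. U0 → U3 ← U2 → U6 — U3:collider[open]; U2:fork[blocks] ⇒ blocked
  2. U0 → U3 → U6 — U3:chain[open] ⇒ active
  3. U0 → U3 → U7 ← U4 → U8 ← U2 → U6 — U3:chain[open]; U7:collider[open]; U4:fork[blocks]; U8:collider[blocks]; U2:fork[blocks] ⇒ blocked
  4. U0 → U3 → U7 ← U5 ← U1 → U8 ← U2 → U6 — U3:chain[open]; U7:collider[open]; U5:chain[open]; U1:fork[blocks]; U8:collider[blocks]; U2:fork[blocks] ⇒ blocked
  5. U0 → U3 → U7 ← U1 → U8 ← U2 → U6 — U3:chain[open]; U7:collider[open]; U1:fork[blocks]; U8:collider[blocks]; U2:fork[blocks] ⇒ blocked
  6. U0 → U3 → U8 ← U2 → U6 — U3:chain[open]; U8:collider[blocks]; U2:fork[blocks] ⇒ blocked
At least one path is unblocked, so d-separation fails.

No — U0 and U6 are not d-separated given {U1, U2, U4, U7}.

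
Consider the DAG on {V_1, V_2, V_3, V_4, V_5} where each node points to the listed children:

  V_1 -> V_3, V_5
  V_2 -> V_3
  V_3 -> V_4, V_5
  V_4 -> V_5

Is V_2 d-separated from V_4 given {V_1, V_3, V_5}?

Enumerating the 3 paths from V_2 to V_4 and testing each for blocking by {V_1, V_3, V_5}:
  1. V_2 → V_3 ← V_1 → V_5 ← V_4 — V_3:collider[open]; V_1:fork[blocks]; V_5:collider[open] ⇒ blocked
  2. V_2 → V_3 → V_4 — V_3:chain[blocks] ⇒ blocked
  3. V_2 → V_3 → V_5 ← V_4 — V_3:chain[blocks]; V_5:collider[open] ⇒ blocked
All paths are blocked; V_2 ⊥ V_4 | {V_1, V_3, V_5} holds.

Yes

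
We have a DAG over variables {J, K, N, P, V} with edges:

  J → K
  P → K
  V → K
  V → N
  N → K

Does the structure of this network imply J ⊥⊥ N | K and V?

No

2 paths connect J and N; each must be blocked for d-separation to hold:
Path 1: J → K ← V → N
  V is a fork here and V is conditioned on, so the path is blocked at V.
Path 2: J → K ← N
  K is a collider and K is conditioned on, which opens it — no node blocks this path, so it is active.
At least one path is unblocked, so d-separation fails.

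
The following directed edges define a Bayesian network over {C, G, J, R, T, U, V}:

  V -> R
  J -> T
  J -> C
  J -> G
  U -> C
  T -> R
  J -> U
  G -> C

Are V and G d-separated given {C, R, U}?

There are 3 undirected paths between V and G; checking each against the conditioning set {C, R, U}:
  1. V → R ← T ← J → G — R:collider[open]; T:chain[open]; J:fork[open] ⇒ active
  2. V → R ← T ← J → C ← G — R:collider[open]; T:chain[open]; J:fork[open]; C:collider[open] ⇒ active
  3. V → R ← T ← J → U → C ← G — R:collider[open]; T:chain[open]; J:fork[open]; U:chain[blocks]; C:collider[open] ⇒ blocked
Because an active path exists, V and G are not d-separated.

No — V and G are not d-separated given {C, R, U}.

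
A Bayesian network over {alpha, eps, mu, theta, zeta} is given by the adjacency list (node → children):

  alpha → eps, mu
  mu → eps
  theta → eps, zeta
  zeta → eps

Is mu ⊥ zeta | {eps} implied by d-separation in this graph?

No

There are 4 undirected paths between mu and zeta; checking each against the conditioning set {eps}:
  1. mu ← alpha → eps ← zeta — alpha:fork[open]; eps:collider[open] ⇒ active
  2. mu ← alpha → eps ← theta → zeta — alpha:fork[open]; eps:collider[open]; theta:fork[open] ⇒ active
  3. mu → eps ← zeta — eps:collider[open] ⇒ active
  4. mu → eps ← theta → zeta — eps:collider[open]; theta:fork[open] ⇒ active
Because an active path exists, mu and zeta are not d-separated.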